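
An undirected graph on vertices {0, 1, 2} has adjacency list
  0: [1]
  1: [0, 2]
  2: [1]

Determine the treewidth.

1

A width-1 tree decomposition is:
Bags: B1 = {0, 1}  B2 = {1, 2}
Tree: B1–B2
Each bag holds 2 vertices, so the decomposition has width 1, which upper-bounds the treewidth. Any graph with an edge has treewidth ≥ 1, and G has the edge 0–1. Hence tw(G) = 1 exactly.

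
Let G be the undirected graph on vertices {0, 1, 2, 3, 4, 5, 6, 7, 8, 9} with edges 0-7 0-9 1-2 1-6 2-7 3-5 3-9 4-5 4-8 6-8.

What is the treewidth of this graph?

A width-2 tree decomposition is:
Bags: B1 = {4, 6, 8}  B2 = {1, 4, 6}  B3 = {1, 2, 4}  B4 = {2, 4, 7}  B5 = {0, 4, 7}  B6 = {0, 4, 9}  B7 = {3, 4, 9}  B8 = {3, 4, 5}
Tree: B1–B2, B2–B3, B3–B4, B4–B5, B5–B6, B6–B7, B7–B8
Each bag holds 3 vertices, so the decomposition has width 2, which upper-bounds the treewidth. The edges 4–8–6–1–2–7–0–9–3–5–4 form a cycle, so G is not a tree and its treewidth is at least 2. Therefore the treewidth is 2.

2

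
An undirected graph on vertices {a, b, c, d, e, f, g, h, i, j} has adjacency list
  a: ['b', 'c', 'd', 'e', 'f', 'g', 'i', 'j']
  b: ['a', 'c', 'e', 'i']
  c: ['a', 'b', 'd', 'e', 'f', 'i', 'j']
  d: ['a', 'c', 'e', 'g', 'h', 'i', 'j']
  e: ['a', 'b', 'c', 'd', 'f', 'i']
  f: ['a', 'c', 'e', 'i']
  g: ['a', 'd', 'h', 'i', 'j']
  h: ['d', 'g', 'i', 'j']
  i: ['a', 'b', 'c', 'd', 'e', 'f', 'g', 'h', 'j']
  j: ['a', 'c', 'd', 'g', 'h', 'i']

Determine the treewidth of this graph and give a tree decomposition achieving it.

Treewidth 4.
One optimal decomposition is:
Bags: B1 = {a, c, d, i, j}  B2 = {a, c, d, e, i}  B3 = {a, c, e, f, i}  B4 = {a, d, g, i, j}  B5 = {a, b, c, e, i}  B6 = {d, g, h, i, j}
Tree: B1–B2, B2–B3, B1–B4, B2–B5, B4–B6

The largest bag has 5 vertices, giving width 4; this decomposition certifies tw(G) ≤ 4. Conversely, {d, g, h, i, j} is a clique of size 5, and the vertices of any clique must share a bag in every tree decomposition; so some bag has ≥ 5 vertices and tw(G) ≥ 4. The upper and lower bounds meet at 4, so that is the treewidth.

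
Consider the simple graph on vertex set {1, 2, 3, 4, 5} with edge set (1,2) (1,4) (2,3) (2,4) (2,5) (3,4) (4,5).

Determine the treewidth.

2

A width-2 tree decomposition is:
Bags: B1 = {2, 3, 4}  B2 = {2, 4, 5}  B3 = {1, 2, 4}
Tree: B1–B2, B1–B3
Every bag has size at most 3, so the width is 3 − 1 = 2 and tw(G) ≤ 2. On the other hand G contains the 3-clique {1, 2, 4}. A clique must lie in a single bag of any decomposition, so no decomposition can have width below 2. Combining the bounds, tw(G) = 2.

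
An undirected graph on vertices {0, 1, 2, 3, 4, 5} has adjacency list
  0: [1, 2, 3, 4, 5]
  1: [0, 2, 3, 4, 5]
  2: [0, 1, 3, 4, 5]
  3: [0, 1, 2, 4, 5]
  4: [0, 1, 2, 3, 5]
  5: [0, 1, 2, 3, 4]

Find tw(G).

A width-5 tree decomposition is:
Bags: B1 = {0, 1, 2, 3, 4, 5}
Tree: (single bag)
A single bag containing all 6 vertices is trivially a valid decomposition of width 5. Conversely, {0, 1, 2, 3, 4, 5} is a clique of size 6, and the vertices of any clique must share a bag in every tree decomposition; so some bag has ≥ 6 vertices and tw(G) ≥ 5. The upper and lower bounds meet at 5, so that is the treewidth.

5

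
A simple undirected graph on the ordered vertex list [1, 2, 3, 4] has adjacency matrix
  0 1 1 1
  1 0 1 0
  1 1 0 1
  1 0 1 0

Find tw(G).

2

A width-2 tree decomposition is:
Bags: B1 = {1, 3, 4}  B2 = {1, 2, 3}
Tree: B1–B2
The largest bag has 3 vertices, giving width 2; this decomposition certifies tw(G) ≤ 2. Conversely, {1, 2, 3} is a clique of size 3, and the vertices of any clique must share a bag in every tree decomposition; so some bag has ≥ 3 vertices and tw(G) ≥ 2. Combining the bounds, tw(G) = 2.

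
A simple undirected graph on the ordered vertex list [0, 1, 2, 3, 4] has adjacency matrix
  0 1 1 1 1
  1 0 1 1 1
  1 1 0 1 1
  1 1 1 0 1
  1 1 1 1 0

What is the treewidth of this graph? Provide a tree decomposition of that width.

Treewidth 4.
Bags: B1 = {0, 1, 2, 3, 4}
Tree: (single bag)

With just one bag of size 5, the width is 5 − 1 = 4, so tw(G) ≤ 4. On the other hand G contains the 5-clique {0, 1, 2, 3, 4}. A clique must lie in a single bag of any decomposition, so no decomposition can have width below 4. Combining the bounds, tw(G) = 4.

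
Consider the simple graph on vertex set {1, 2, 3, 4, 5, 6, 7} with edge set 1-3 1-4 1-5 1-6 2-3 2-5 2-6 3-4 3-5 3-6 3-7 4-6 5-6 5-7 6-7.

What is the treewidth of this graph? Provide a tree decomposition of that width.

Treewidth 3.
Bags: B1 = {1, 3, 5, 6}  B2 = {1, 3, 4, 6}  B3 = {2, 3, 5, 6}  B4 = {3, 5, 6, 7}
Tree: B1–B2, B1–B3, B1–B4

Each bag holds 4 vertices, so the decomposition has width 3, which upper-bounds the treewidth. For the lower bound, the 4 vertices {1, 3, 4, 6} are pairwise adjacent, and any tree decomposition puts a clique entirely inside one bag — forcing width ≥ 3. Therefore the treewidth is 3.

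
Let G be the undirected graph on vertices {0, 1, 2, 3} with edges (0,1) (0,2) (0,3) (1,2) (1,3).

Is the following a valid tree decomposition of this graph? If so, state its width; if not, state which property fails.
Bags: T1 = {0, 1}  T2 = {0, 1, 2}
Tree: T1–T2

A tree decomposition must satisfy three properties: every vertex lies in some bag; for every edge, both endpoints lie together in some bag; and for every vertex, the bags containing it form a connected subtree. Here vertex 3 appears in no bag, so the decomposition is invalid.

No — vertex 3 appears in no bag.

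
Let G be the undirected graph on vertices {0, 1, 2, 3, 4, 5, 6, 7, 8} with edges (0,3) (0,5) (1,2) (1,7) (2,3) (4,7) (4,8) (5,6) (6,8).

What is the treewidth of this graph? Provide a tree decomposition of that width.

Treewidth 2.
One optimal decomposition is:
Bags: B1 = {1, 2, 7}  B2 = {2, 3, 7}  B3 = {0, 3, 7}  B4 = {0, 5, 7}  B5 = {5, 6, 7}  B6 = {6, 7, 8}  B7 = {4, 7, 8}
Tree: B1–B2, B2–B3, B3–B4, B4–B5, B5–B6, B6–B7

Each bag holds 3 vertices, so the decomposition has width 2, which upper-bounds the treewidth. Since 7–1–2–3–0–5–6–8–4–7 is a cycle in G, G is not acyclic. Forests are exactly the graphs of treewidth ≤ 1, so tw(G) ≥ 2. Combining the bounds, tw(G) = 2.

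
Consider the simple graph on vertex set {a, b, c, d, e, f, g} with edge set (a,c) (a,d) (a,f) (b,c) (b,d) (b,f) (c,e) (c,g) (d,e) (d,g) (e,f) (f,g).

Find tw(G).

3

A width-3 tree decomposition is:
Bags: B1 = {c, d, e, f}  B2 = {b, c, d, f}  B3 = {c, d, f, g}  B4 = {a, c, d, f}
Tree: B1–B2, B2–B3, B3–B4
Every bag has size at most 4, so the width is 4 − 1 = 3 and tw(G) ≤ 3. For the lower bound: the 4 vertex sets {c,e}, {b,d}, {f}, {g} are disjoint, each induces a connected subgraph, and every pair is joined by at least one edge of G. Contracting each set to a single vertex therefore yields K_{4} as a minor, and since treewidth is minor-monotone, tw(G) ≥ tw(K_{4}) = 3. Combining the bounds, tw(G) = 3.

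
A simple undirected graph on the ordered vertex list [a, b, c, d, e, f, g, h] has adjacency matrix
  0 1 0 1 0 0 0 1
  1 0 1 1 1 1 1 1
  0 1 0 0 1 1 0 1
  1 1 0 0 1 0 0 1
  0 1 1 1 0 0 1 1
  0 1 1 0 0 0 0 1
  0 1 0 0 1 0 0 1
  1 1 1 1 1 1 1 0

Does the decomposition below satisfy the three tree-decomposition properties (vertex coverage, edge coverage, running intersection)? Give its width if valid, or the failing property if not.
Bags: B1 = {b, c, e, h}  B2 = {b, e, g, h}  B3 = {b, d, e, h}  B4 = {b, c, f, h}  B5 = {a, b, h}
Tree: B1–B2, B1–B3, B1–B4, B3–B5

No — edge (d,a) lies in no bag.

A tree decomposition must satisfy three properties: every vertex lies in some bag; for every edge, both endpoints lie together in some bag; and for every vertex, the bags containing it form a connected subtree. Here edge (d,a) lies in no bag, so the decomposition is invalid.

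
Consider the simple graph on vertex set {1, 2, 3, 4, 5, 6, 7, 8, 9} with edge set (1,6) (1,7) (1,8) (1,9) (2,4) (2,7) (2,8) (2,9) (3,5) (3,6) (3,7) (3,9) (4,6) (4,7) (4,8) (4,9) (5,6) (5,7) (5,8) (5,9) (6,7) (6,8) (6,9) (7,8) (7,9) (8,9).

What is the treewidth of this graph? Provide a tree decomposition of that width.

Treewidth 4.
Bags: B1 = {5, 6, 7, 8, 9}  B2 = {4, 6, 7, 8, 9}  B3 = {2, 4, 7, 8, 9}  B4 = {3, 5, 6, 7, 9}  B5 = {1, 6, 7, 8, 9}
Tree: B1–B2, B2–B3, B1–B4, B1–B5

Every bag has size at most 5, so the width is 5 − 1 = 4 and tw(G) ≤ 4. On the other hand G contains the 5-clique {2, 4, 7, 8, 9}. A clique must lie in a single bag of any decomposition, so no decomposition can have width below 4. The upper and lower bounds meet at 4, so that is the treewidth.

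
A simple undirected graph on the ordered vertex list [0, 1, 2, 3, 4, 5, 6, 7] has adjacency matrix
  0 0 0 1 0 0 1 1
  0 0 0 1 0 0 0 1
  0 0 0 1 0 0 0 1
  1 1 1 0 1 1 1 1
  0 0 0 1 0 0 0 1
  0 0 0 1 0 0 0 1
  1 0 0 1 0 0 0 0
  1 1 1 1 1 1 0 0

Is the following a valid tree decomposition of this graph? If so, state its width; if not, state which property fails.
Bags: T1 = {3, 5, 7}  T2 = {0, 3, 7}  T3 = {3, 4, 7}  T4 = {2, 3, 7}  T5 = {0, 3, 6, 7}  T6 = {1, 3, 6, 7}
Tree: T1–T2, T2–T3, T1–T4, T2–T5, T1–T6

A tree decomposition must satisfy three properties: every vertex lies in some bag; for every edge, both endpoints lie together in some bag; and for every vertex, the bags containing it form a connected subtree. Here bags containing vertex 6 are not connected in the tree, so the decomposition is invalid.

No — bags containing vertex 6 are not connected in the tree.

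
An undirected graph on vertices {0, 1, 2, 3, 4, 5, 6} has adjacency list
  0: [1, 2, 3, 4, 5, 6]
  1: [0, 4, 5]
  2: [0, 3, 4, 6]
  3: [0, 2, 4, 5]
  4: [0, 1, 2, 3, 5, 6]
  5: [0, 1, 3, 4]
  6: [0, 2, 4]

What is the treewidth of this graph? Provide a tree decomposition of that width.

Treewidth 3.
Bags: B1 = {0, 3, 4, 5}  B2 = {0, 2, 3, 4}  B3 = {0, 1, 4, 5}  B4 = {0, 2, 4, 6}
Tree: B1–B2, B1–B3, B2–B4

The largest bag has 4 vertices, giving width 3; this decomposition certifies tw(G) ≤ 3. On the other hand G contains the 4-clique {0, 1, 4, 5}. A clique must lie in a single bag of any decomposition, so no decomposition can have width below 3. Combining the bounds, tw(G) = 3.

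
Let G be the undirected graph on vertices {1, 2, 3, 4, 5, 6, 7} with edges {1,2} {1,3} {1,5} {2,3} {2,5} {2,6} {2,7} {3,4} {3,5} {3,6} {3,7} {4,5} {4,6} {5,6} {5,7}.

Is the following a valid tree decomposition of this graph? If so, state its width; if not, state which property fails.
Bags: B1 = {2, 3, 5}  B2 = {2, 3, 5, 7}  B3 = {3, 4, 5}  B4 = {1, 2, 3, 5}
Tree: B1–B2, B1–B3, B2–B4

A tree decomposition must satisfy three properties: every vertex lies in some bag; for every edge, both endpoints lie together in some bag; and for every vertex, the bags containing it form a connected subtree. Here vertex 6 appears in no bag, so the decomposition is invalid.

No — vertex 6 appears in no bag.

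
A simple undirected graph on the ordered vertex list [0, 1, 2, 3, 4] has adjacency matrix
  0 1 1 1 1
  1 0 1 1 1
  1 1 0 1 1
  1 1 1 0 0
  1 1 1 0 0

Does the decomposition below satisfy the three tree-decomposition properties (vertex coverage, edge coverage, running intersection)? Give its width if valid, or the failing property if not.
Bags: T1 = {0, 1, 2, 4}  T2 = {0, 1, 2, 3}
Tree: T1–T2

Every vertex of G appears in some bag (union = {0, 1, 2, 3, 4}); every edge is covered by a bag; and for each vertex v the set of bags containing v is connected in the bag tree. The decomposition is therefore valid. The largest bag has 4 vertices, so the width is 3.

Yes; width 3.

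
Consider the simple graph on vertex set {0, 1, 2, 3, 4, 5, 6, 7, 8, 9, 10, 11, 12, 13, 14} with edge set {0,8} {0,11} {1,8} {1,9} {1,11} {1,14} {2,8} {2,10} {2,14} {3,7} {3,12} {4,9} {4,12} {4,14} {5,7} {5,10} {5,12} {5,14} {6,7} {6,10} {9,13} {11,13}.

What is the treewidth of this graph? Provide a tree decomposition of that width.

Treewidth 3.
One optimal decomposition is:
Bags: B1 = {0, 9, 11, 13}  B2 = {0, 1, 9, 11}  B3 = {0, 1, 8, 9}  B4 = {1, 4, 8, 9}  B5 = {1, 4, 8, 14}  B6 = {2, 4, 8, 14}  B7 = {2, 4, 12, 14}  B8 = {2, 5, 12, 14}  B9 = {2, 5, 10, 12}  B10 = {3, 5, 10, 12}  B11 = {3, 5, 7, 10}  B12 = {3, 6, 7, 10}
Tree: B1–B2, B2–B3, B3–B4, B4–B5, B5–B6, B6–B7, B7–B8, B8–B9, B9–B10, B10–B11, B11–B12

The largest bag has 4 vertices, giving width 3; this decomposition certifies tw(G) ≤ 3. For the lower bound: the 4 vertex sets {0,11,13}, {9}, {1}, {2,4,8,14} are disjoint, each induces a connected subgraph, and every pair is joined by at least one edge of G. Contracting each set to a single vertex therefore yields K_{4} as a minor, and since treewidth is minor-monotone, tw(G) ≥ tw(K_{4}) = 3. The upper and lower bounds meet at 3, so that is the treewidth.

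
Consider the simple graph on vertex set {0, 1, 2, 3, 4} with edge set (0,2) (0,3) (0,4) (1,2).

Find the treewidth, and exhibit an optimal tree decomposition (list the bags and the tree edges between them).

Treewidth 1.
Bags: B1 = {0, 3}  B2 = {0, 4}  B3 = {0, 2}  B4 = {1, 2}
Tree: B1–B2, B2–B3, B3–B4

Each bag holds 2 vertices, so the decomposition has width 1, which upper-bounds the treewidth. G has an edge, so its treewidth is at least 1. Combining the bounds, tw(G) = 1.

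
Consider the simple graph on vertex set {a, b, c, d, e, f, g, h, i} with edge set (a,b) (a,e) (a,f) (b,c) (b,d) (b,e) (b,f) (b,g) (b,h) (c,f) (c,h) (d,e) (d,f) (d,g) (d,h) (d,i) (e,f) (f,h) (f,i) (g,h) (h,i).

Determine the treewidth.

3

A width-3 tree decomposition is:
Bags: B1 = {b, d, f, h}  B2 = {b, c, f, h}  B3 = {b, d, g, h}  B4 = {d, f, h, i}  B5 = {b, d, e, f}  B6 = {a, b, e, f}
Tree: B1–B2, B1–B3, B1–B4, B1–B5, B5–B6
Each bag holds 4 vertices, so the decomposition has width 3, which upper-bounds the treewidth. For the lower bound, the 4 vertices {b, d, g, h} are pairwise adjacent, and any tree decomposition puts a clique entirely inside one bag — forcing width ≥ 3. The upper and lower bounds meet at 3, so that is the treewidth.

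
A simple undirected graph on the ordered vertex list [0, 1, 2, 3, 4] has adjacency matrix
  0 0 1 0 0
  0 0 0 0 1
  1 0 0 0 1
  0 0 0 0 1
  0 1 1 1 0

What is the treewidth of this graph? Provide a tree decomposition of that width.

Each bag holds 2 vertices, so the decomposition has width 1, which upper-bounds the treewidth. Since G has at least one edge (e.g. 1–4), it is not an edgeless graph, so tw(G) ≥ 1. Hence tw(G) = 1 exactly.

Treewidth 1.
One optimal decomposition is:
Bags: B1 = {1, 4}  B2 = {2, 4}  B3 = {0, 2}  B4 = {3, 4}
Tree: B1–B2, B2–B3, B2–B4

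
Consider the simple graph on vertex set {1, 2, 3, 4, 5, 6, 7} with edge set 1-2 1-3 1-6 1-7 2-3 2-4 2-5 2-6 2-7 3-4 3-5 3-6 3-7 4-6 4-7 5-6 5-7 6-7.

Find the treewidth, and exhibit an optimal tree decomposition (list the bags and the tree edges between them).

Every bag has size at most 5, so the width is 5 − 1 = 4 and tw(G) ≤ 4. Conversely, {1, 2, 3, 6, 7} is a clique of size 5, and the vertices of any clique must share a bag in every tree decomposition; so some bag has ≥ 5 vertices and tw(G) ≥ 4. Combining the bounds, tw(G) = 4.

Treewidth 4.
One optimal decomposition is:
Bags: B1 = {1, 2, 3, 6, 7}  B2 = {2, 3, 5, 6, 7}  B3 = {2, 3, 4, 6, 7}
Tree: B1–B2, B2–B3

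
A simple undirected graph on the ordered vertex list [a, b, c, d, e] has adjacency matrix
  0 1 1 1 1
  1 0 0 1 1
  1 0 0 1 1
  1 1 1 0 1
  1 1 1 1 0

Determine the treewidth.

A width-3 tree decomposition is:
Bags: B1 = {a, b, d, e}  B2 = {a, c, d, e}
Tree: B1–B2
The largest bag has 4 vertices, giving width 3; this decomposition certifies tw(G) ≤ 3. Conversely, {a, c, d, e} is a clique of size 4, and the vertices of any clique must share a bag in every tree decomposition; so some bag has ≥ 4 vertices and tw(G) ≥ 3. Therefore the treewidth is 3.

3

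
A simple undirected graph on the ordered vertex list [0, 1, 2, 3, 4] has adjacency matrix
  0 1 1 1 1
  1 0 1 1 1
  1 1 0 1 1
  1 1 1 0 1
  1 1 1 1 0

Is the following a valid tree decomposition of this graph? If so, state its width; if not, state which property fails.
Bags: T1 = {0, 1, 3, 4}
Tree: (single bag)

No — vertex 2 appears in no bag.

A tree decomposition must satisfy three properties: every vertex lies in some bag; for every edge, both endpoints lie together in some bag; and for every vertex, the bags containing it form a connected subtree. Here vertex 2 appears in no bag, so the decomposition is invalid.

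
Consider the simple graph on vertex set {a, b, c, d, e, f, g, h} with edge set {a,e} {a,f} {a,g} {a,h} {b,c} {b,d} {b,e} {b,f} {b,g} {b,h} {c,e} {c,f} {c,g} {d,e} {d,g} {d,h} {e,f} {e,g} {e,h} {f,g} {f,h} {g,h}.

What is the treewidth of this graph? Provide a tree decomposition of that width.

Treewidth 4.
One such decomposition:
Bags: B1 = {a, e, f, g, h}  B2 = {b, e, f, g, h}  B3 = {b, c, e, f, g}  B4 = {b, d, e, g, h}
Tree: B1–B2, B2–B3, B2–B4

The largest bag has 5 vertices, giving width 4; this decomposition certifies tw(G) ≤ 4. On the other hand G contains the 5-clique {b, d, e, g, h}. A clique must lie in a single bag of any decomposition, so no decomposition can have width below 4. Hence tw(G) = 4 exactly.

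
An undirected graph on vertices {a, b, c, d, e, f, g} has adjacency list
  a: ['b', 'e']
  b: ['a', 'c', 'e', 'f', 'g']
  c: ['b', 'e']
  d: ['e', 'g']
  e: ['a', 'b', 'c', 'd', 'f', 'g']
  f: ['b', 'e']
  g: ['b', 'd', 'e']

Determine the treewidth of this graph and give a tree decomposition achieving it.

Each bag holds 3 vertices, so the decomposition has width 2, which upper-bounds the treewidth. On the other hand G contains the 3-clique {d, e, g}. A clique must lie in a single bag of any decomposition, so no decomposition can have width below 2. Combining the bounds, tw(G) = 2.

Treewidth 2.
One such decomposition:
Bags: B1 = {b, e, g}  B2 = {d, e, g}  B3 = {b, c, e}  B4 = {b, e, f}  B5 = {a, b, e}
Tree: B1–B2, B1–B3, B1–B4, B3–B5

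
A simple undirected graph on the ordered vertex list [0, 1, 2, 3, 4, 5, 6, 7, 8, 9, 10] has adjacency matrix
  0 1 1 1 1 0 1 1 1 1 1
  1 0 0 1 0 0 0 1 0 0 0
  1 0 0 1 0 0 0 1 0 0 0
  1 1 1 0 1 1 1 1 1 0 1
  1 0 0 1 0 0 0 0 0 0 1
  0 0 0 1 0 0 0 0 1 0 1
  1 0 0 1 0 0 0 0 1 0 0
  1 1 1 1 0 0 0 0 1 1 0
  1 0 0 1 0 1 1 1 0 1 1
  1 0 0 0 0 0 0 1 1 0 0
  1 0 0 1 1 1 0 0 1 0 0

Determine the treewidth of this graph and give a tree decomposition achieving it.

Treewidth 3.
One such decomposition:
Bags: B1 = {0, 3, 7, 8}  B2 = {0, 3, 6, 8}  B3 = {0, 3, 8, 10}  B4 = {0, 2, 3, 7}  B5 = {0, 7, 8, 9}  B6 = {0, 1, 3, 7}  B7 = {0, 3, 4, 10}  B8 = {3, 5, 8, 10}
Tree: B1–B2, B2–B3, B1–B4, B1–B5, B4–B6, B3–B7, B3–B8

Every bag has size at most 4, so the width is 4 − 1 = 3 and tw(G) ≤ 3. Conversely, {0, 7, 8, 9} is a clique of size 4, and the vertices of any clique must share a bag in every tree decomposition; so some bag has ≥ 4 vertices and tw(G) ≥ 3. Hence tw(G) = 3 exactly.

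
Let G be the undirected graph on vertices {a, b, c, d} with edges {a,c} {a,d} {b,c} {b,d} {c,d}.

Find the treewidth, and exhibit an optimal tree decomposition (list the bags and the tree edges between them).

The largest bag has 3 vertices, giving width 2; this decomposition certifies tw(G) ≤ 2. On the other hand G contains the 3-clique {a, c, d}. A clique must lie in a single bag of any decomposition, so no decomposition can have width below 2. Therefore the treewidth is 2.

Treewidth 2.
One optimal decomposition is:
Bags: B1 = {a, c, d}  B2 = {b, c, d}
Tree: B1–B2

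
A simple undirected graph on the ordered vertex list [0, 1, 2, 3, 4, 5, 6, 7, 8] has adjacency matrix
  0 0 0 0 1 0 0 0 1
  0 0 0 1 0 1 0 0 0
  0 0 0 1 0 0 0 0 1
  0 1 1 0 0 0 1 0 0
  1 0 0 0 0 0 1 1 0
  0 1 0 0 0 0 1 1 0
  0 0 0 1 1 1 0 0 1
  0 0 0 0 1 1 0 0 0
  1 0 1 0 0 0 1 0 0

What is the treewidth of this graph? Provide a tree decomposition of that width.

Treewidth 3.
One optimal decomposition is:
Bags: B1 = {1, 4, 5, 7}  B2 = {1, 4, 5, 6}  B3 = {1, 3, 4, 6}  B4 = {0, 3, 4, 6}  B5 = {0, 3, 6, 8}  B6 = {0, 2, 3, 8}
Tree: B1–B2, B2–B3, B3–B4, B4–B5, B5–B6

The largest bag has 4 vertices, giving width 3; this decomposition certifies tw(G) ≤ 3. For the lower bound: the 4 vertex sets {1,5,7}, {4}, {6}, {0,2,3,8} are disjoint, each induces a connected subgraph, and every pair is joined by at least one edge of G. Contracting each set to a single vertex therefore yields K_{4} as a minor, and since treewidth is minor-monotone, tw(G) ≥ tw(K_{4}) = 3. Combining the bounds, tw(G) = 3.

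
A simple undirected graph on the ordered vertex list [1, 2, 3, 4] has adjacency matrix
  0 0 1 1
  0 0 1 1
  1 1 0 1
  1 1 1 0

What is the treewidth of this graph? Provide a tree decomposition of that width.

Treewidth 2.
One such decomposition:
Bags: B1 = {2, 3, 4}  B2 = {1, 3, 4}
Tree: B1–B2

Each bag holds 3 vertices, so the decomposition has width 2, which upper-bounds the treewidth. For the lower bound, the 3 vertices {1, 3, 4} are pairwise adjacent, and any tree decomposition puts a clique entirely inside one bag — forcing width ≥ 2. Combining the bounds, tw(G) = 2.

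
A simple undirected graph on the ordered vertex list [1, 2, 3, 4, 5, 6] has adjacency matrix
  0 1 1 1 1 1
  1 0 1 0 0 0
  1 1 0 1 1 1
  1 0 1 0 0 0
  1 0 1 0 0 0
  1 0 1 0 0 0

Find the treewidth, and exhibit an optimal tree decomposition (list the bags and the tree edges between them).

Each bag holds 3 vertices, so the decomposition has width 2, which upper-bounds the treewidth. Conversely, {1, 2, 3} is a clique of size 3, and the vertices of any clique must share a bag in every tree decomposition; so some bag has ≥ 3 vertices and tw(G) ≥ 2. Therefore the treewidth is 2.

Treewidth 2.
One such decomposition:
Bags: B1 = {1, 2, 3}  B2 = {1, 3, 4}  B3 = {1, 3, 5}  B4 = {1, 3, 6}
Tree: B1–B2, B2–B3, B2–B4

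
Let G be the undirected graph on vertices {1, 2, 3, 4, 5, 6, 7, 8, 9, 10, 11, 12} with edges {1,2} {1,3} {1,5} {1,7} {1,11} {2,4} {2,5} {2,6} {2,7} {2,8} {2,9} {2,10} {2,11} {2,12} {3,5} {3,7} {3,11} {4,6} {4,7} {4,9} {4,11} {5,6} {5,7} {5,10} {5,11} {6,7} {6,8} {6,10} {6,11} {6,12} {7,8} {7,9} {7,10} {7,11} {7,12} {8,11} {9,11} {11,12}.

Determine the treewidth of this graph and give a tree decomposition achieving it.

Each bag holds 5 vertices, so the decomposition has width 4, which upper-bounds the treewidth. On the other hand G contains the 5-clique {2, 5, 6, 7, 10}. A clique must lie in a single bag of any decomposition, so no decomposition can have width below 4. The upper and lower bounds meet at 4, so that is the treewidth.

Treewidth 4.
One such decomposition:
Bags: B1 = {2, 5, 6, 7, 11}  B2 = {1, 2, 5, 7, 11}  B3 = {2, 5, 6, 7, 10}  B4 = {2, 4, 6, 7, 11}  B5 = {2, 6, 7, 11, 12}  B6 = {2, 6, 7, 8, 11}  B7 = {2, 4, 7, 9, 11}  B8 = {1, 3, 5, 7, 11}
Tree: B1–B2, B1–B3, B1–B4, B4–B5, B5–B6, B4–B7, B2–B8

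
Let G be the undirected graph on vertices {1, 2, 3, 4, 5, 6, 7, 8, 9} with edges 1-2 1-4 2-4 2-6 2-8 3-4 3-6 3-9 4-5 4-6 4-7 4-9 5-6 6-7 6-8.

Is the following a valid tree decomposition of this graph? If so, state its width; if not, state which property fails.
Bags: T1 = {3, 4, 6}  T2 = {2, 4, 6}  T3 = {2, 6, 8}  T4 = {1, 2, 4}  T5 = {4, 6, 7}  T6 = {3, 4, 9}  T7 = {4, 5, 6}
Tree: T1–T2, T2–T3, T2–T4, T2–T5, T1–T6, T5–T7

Checking the three conditions: (i) the bags cover all of {1, 2, 3, 4, 5, 6, 7, 8, 9}; (ii) for each edge, some bag contains both endpoints; (iii) the bags containing any fixed vertex form a subtree. All hold, so the decomposition is valid with width 3 − 1 = 2.

Yes; width 2.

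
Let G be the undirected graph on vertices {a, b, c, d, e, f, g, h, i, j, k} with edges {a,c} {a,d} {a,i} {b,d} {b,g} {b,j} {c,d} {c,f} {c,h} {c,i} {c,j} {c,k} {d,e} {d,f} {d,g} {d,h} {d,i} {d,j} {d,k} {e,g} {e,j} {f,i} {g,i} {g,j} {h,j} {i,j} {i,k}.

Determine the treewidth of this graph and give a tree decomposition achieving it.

Treewidth 3.
One such decomposition:
Bags: B1 = {c, d, i, j}  B2 = {d, g, i, j}  B3 = {c, d, h, j}  B4 = {a, c, d, i}  B5 = {b, d, g, j}  B6 = {d, e, g, j}  B7 = {c, d, i, k}  B8 = {c, d, f, i}
Tree: B1–B2, B1–B3, B1–B4, B2–B5, B2–B6, B1–B7, B1–B8

The largest bag has 4 vertices, giving width 3; this decomposition certifies tw(G) ≤ 3. For the lower bound, the 4 vertices {d, e, g, j} are pairwise adjacent, and any tree decomposition puts a clique entirely inside one bag — forcing width ≥ 3. Combining the bounds, tw(G) = 3.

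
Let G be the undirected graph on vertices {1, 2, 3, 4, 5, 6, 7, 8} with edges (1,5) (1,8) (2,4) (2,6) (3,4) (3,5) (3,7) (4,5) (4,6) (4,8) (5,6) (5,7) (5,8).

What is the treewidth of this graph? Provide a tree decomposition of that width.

Every bag has size at most 3, so the width is 3 − 1 = 2 and tw(G) ≤ 2. Conversely, {2, 4, 6} is a clique of size 3, and the vertices of any clique must share a bag in every tree decomposition; so some bag has ≥ 3 vertices and tw(G) ≥ 2. Combining the bounds, tw(G) = 2.

Treewidth 2.
Bags: B1 = {1, 5, 8}  B2 = {4, 5, 8}  B3 = {4, 5, 6}  B4 = {3, 4, 5}  B5 = {2, 4, 6}  B6 = {3, 5, 7}
Tree: B1–B2, B2–B3, B3–B4, B3–B5, B4–B6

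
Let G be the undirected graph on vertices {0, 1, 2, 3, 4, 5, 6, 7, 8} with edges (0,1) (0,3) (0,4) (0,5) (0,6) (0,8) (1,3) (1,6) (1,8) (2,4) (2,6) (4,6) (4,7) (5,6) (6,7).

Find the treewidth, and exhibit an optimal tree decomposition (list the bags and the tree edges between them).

Every bag has size at most 3, so the width is 3 − 1 = 2 and tw(G) ≤ 2. For the lower bound, the 3 vertices {0, 1, 8} are pairwise adjacent, and any tree decomposition puts a clique entirely inside one bag — forcing width ≥ 2. Therefore the treewidth is 2.

Treewidth 2.
One optimal decomposition is:
Bags: B1 = {0, 4, 6}  B2 = {4, 6, 7}  B3 = {0, 1, 6}  B4 = {0, 1, 8}  B5 = {0, 1, 3}  B6 = {2, 4, 6}  B7 = {0, 5, 6}
Tree: B1–B2, B1–B3, B3–B4, B4–B5, B1–B6, B1–B7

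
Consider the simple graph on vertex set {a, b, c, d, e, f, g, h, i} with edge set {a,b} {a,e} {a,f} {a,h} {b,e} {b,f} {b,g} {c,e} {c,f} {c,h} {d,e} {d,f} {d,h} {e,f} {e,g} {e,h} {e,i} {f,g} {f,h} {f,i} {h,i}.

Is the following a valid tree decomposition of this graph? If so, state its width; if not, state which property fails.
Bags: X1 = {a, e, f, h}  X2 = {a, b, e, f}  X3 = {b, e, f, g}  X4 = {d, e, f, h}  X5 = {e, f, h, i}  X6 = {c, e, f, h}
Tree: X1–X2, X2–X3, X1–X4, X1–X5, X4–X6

Yes; width 3.

Every vertex of G appears in some bag (union = {a, b, c, d, e, f, g, h, i}); every edge is covered by a bag; and for each vertex v the set of bags containing v is connected in the bag tree. The decomposition is therefore valid. The largest bag has 4 vertices, so the width is 3.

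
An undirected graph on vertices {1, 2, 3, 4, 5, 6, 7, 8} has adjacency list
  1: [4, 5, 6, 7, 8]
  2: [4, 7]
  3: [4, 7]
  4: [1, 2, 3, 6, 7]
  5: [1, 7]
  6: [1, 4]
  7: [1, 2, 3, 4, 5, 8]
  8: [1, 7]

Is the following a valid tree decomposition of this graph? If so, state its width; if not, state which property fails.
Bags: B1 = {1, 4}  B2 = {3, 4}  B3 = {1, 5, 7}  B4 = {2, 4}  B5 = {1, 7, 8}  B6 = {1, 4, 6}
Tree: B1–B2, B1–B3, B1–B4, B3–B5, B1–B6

No — edge (7,4) lies in no bag.

A tree decomposition must satisfy three properties: every vertex lies in some bag; for every edge, both endpoints lie together in some bag; and for every vertex, the bags containing it form a connected subtree. Here edge (7,4) lies in no bag, so the decomposition is invalid.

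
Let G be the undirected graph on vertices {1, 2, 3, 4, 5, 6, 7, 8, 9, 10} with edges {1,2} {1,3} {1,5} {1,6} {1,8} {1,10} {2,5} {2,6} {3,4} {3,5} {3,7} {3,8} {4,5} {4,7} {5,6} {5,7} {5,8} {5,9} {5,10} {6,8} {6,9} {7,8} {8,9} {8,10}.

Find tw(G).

A width-3 tree decomposition is:
Bags: B1 = {1, 5, 6, 8}  B2 = {1, 3, 5, 8}  B3 = {1, 5, 8, 10}  B4 = {3, 5, 7, 8}  B5 = {1, 2, 5, 6}  B6 = {3, 4, 5, 7}  B7 = {5, 6, 8, 9}
Tree: B1–B2, B2–B3, B2–B4, B1–B5, B4–B6, B1–B7
Every bag has size at most 4, so the width is 4 − 1 = 3 and tw(G) ≤ 3. Conversely, {1, 5, 8, 10} is a clique of size 4, and the vertices of any clique must share a bag in every tree decomposition; so some bag has ≥ 4 vertices and tw(G) ≥ 3. Combining the bounds, tw(G) = 3.

3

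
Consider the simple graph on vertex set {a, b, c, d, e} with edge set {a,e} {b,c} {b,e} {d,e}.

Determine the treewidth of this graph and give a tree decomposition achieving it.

The largest bag has 2 vertices, giving width 1; this decomposition certifies tw(G) ≤ 1. Any graph with an edge has treewidth ≥ 1, and G has the edge b–e. Therefore the treewidth is 1.

Treewidth 1.
One optimal decomposition is:
Bags: B1 = {b, e}  B2 = {b, c}  B3 = {a, e}  B4 = {d, e}
Tree: B1–B2, B1–B3, B3–B4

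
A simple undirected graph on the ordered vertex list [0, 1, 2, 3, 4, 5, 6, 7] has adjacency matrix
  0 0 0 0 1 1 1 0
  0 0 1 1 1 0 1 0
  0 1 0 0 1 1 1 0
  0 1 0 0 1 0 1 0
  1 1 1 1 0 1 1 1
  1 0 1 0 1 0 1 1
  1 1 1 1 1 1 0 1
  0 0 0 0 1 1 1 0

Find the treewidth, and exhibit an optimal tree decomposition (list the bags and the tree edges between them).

Treewidth 3.
Bags: B1 = {1, 2, 4, 6}  B2 = {2, 4, 5, 6}  B3 = {4, 5, 6, 7}  B4 = {0, 4, 5, 6}  B5 = {1, 3, 4, 6}
Tree: B1–B2, B2–B3, B3–B4, B1–B5

Every bag has size at most 4, so the width is 4 − 1 = 3 and tw(G) ≤ 3. Conversely, {1, 2, 4, 6} is a clique of size 4, and the vertices of any clique must share a bag in every tree decomposition; so some bag has ≥ 4 vertices and tw(G) ≥ 3. The upper and lower bounds meet at 3, so that is the treewidth.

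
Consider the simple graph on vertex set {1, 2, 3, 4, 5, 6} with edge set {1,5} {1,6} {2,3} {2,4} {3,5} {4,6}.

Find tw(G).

A width-2 tree decomposition is:
Bags: B1 = {2, 3, 5}  B2 = {1, 2, 5}  B3 = {1, 2, 6}  B4 = {2, 4, 6}
Tree: B1–B2, B2–B3, B3–B4
Every bag has size at most 3, so the width is 3 − 1 = 2 and tw(G) ≤ 2. For the lower bound, G contains the cycle 2–3–5–1–6–4–2, so G is not a forest; only forests have treewidth ≤ 1, hence tw(G) ≥ 2. Therefore the treewidth is 2.

2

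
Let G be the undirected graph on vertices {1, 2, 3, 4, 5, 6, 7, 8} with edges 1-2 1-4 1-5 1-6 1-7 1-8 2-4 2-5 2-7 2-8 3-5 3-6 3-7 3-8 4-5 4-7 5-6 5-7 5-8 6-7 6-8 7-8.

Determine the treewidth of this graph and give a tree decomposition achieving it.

Treewidth 4.
One optimal decomposition is:
Bags: B1 = {1, 2, 5, 7, 8}  B2 = {1, 2, 4, 5, 7}  B3 = {1, 5, 6, 7, 8}  B4 = {3, 5, 6, 7, 8}
Tree: B1–B2, B1–B3, B3–B4

The largest bag has 5 vertices, giving width 4; this decomposition certifies tw(G) ≤ 4. For the lower bound, the 5 vertices {1, 2, 5, 7, 8} are pairwise adjacent, and any tree decomposition puts a clique entirely inside one bag — forcing width ≥ 4. Therefore the treewidth is 4.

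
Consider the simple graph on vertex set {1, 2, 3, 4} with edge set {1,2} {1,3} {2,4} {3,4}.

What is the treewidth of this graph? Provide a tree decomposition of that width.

Every bag has size at most 3, so the width is 3 − 1 = 2 and tw(G) ≤ 2. Since 3–4–2–1–3 is a cycle in G, G is not acyclic. Forests are exactly the graphs of treewidth ≤ 1, so tw(G) ≥ 2. Combining the bounds, tw(G) = 2.

Treewidth 2.
Bags: B1 = {2, 3, 4}  B2 = {1, 2, 3}
Tree: B1–B2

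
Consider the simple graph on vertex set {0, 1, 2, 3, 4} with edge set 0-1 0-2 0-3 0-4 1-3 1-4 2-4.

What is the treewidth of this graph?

A width-2 tree decomposition is:
Bags: B1 = {0, 1, 4}  B2 = {0, 2, 4}  B3 = {0, 1, 3}
Tree: B1–B2, B1–B3
The largest bag has 3 vertices, giving width 2; this decomposition certifies tw(G) ≤ 2. Conversely, {0, 1, 3} is a clique of size 3, and the vertices of any clique must share a bag in every tree decomposition; so some bag has ≥ 3 vertices and tw(G) ≥ 2. Hence tw(G) = 2 exactly.

2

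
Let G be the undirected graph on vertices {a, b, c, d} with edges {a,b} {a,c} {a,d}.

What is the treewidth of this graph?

1

A width-1 tree decomposition is:
Bags: B1 = {a, d}  B2 = {a, b}  B3 = {a, c}
Tree: B1–B2, B2–B3
Each bag holds 2 vertices, so the decomposition has width 1, which upper-bounds the treewidth. Since G has at least one edge (e.g. d–a), it is not an edgeless graph, so tw(G) ≥ 1. Combining the bounds, tw(G) = 1.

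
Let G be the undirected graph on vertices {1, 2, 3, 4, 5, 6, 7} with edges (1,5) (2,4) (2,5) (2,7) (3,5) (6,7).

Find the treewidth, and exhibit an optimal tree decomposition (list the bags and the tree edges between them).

Each bag holds 2 vertices, so the decomposition has width 1, which upper-bounds the treewidth. G has an edge, so its treewidth is at least 1. Combining the bounds, tw(G) = 1.

Treewidth 1.
One optimal decomposition is:
Bags: B1 = {2, 5}  B2 = {3, 5}  B3 = {2, 7}  B4 = {1, 5}  B5 = {2, 4}  B6 = {6, 7}
Tree: B1–B2, B1–B3, B1–B4, B1–B5, B3–B6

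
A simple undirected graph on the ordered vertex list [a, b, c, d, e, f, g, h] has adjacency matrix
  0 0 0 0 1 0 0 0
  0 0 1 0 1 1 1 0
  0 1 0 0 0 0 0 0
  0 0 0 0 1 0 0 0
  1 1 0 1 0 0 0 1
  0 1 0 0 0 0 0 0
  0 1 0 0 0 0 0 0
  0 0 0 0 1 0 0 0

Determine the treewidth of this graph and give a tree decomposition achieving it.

Treewidth 1.
One optimal decomposition is:
Bags: B1 = {d, e}  B2 = {b, e}  B3 = {b, c}  B4 = {b, g}  B5 = {b, f}  B6 = {a, e}  B7 = {e, h}
Tree: B1–B2, B2–B3, B3–B4, B2–B5, B2–B6, B1–B7

Every bag has size at most 2, so the width is 2 − 1 = 1 and tw(G) ≤ 1. Since G has at least one edge (e.g. d–e), it is not an edgeless graph, so tw(G) ≥ 1. The upper and lower bounds meet at 1, so that is the treewidth.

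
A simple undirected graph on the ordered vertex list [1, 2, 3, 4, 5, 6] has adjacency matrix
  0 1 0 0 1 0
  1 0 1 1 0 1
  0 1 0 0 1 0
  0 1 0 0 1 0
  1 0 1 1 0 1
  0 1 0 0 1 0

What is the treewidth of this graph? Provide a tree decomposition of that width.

Each bag holds 3 vertices, so the decomposition has width 2, which upper-bounds the treewidth. For the lower bound, G contains the cycle 2–4–5–6–2, so G is not a forest; only forests have treewidth ≤ 1, hence tw(G) ≥ 2. Therefore the treewidth is 2.

Treewidth 2.
One optimal decomposition is:
Bags: B1 = {2, 4, 5}  B2 = {2, 5, 6}  B3 = {1, 2, 5}  B4 = {2, 3, 5}
Tree: B1–B2, B2–B3, B3–B4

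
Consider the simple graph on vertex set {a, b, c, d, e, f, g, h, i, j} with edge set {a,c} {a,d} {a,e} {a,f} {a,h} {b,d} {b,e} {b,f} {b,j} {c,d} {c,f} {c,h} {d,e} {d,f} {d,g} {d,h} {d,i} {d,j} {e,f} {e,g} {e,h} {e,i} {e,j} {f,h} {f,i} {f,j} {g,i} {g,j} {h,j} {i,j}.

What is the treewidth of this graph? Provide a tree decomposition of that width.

The largest bag has 5 vertices, giving width 4; this decomposition certifies tw(G) ≤ 4. For the lower bound, the 5 vertices {d, e, g, i, j} are pairwise adjacent, and any tree decomposition puts a clique entirely inside one bag — forcing width ≥ 4. Hence tw(G) = 4 exactly.

Treewidth 4.
Bags: B1 = {a, d, e, f, h}  B2 = {a, c, d, f, h}  B3 = {d, e, f, h, j}  B4 = {d, e, f, i, j}  B5 = {d, e, g, i, j}  B6 = {b, d, e, f, j}
Tree: B1–B2, B1–B3, B3–B4, B4–B5, B3–B6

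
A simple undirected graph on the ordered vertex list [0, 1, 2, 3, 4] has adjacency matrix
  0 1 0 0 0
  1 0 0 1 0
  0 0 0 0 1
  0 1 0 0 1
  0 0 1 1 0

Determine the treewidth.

A width-1 tree decomposition is:
Bags: B1 = {2, 4}  B2 = {3, 4}  B3 = {1, 3}  B4 = {0, 1}
Tree: B1–B2, B2–B3, B3–B4
The largest bag has 2 vertices, giving width 1; this decomposition certifies tw(G) ≤ 1. Since G has at least one edge (e.g. 2–4), it is not an edgeless graph, so tw(G) ≥ 1. Therefore the treewidth is 1.

1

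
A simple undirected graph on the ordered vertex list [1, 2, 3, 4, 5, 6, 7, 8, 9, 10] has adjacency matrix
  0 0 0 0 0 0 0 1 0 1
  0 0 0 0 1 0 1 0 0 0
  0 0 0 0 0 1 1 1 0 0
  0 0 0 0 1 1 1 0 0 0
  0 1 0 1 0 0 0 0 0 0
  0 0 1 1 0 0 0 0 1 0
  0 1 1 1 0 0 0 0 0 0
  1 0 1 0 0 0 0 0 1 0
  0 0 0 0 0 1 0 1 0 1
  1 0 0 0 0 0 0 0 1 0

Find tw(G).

A width-2 tree decomposition is:
Bags: B1 = {1, 9, 10}  B2 = {1, 8, 9}  B3 = {6, 8, 9}  B4 = {3, 6, 8}  B5 = {3, 4, 6}  B6 = {3, 4, 7}  B7 = {4, 5, 7}  B8 = {2, 5, 7}
Tree: B1–B2, B2–B3, B3–B4, B4–B5, B5–B6, B6–B7, B7–B8
Every bag has size at most 3, so the width is 3 − 1 = 2 and tw(G) ≤ 2. Since 10–1–8–9–10 is a cycle in G, G is not acyclic. Forests are exactly the graphs of treewidth ≤ 1, so tw(G) ≥ 2. Therefore the treewidth is 2.

2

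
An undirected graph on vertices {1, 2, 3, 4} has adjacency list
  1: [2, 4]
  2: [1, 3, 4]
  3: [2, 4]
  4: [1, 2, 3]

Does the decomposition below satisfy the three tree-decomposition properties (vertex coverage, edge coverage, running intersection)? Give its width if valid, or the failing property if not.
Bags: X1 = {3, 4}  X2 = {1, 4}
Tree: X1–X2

A tree decomposition must satisfy three properties: every vertex lies in some bag; for every edge, both endpoints lie together in some bag; and for every vertex, the bags containing it form a connected subtree. Here vertex 2 appears in no bag, so the decomposition is invalid.

No — vertex 2 appears in no bag.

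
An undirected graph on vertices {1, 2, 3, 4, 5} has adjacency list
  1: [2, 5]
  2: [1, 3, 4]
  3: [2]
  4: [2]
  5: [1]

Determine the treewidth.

1

A width-1 tree decomposition is:
Bags: B1 = {1, 2}  B2 = {1, 5}  B3 = {2, 4}  B4 = {2, 3}
Tree: B1–B2, B1–B3, B1–B4
The largest bag has 2 vertices, giving width 1; this decomposition certifies tw(G) ≤ 1. Any graph with an edge has treewidth ≥ 1, and G has the edge 2–1. Hence tw(G) = 1 exactly.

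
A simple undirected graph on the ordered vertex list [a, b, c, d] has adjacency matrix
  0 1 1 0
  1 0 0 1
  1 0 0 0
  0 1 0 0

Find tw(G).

A width-1 tree decomposition is:
Bags: B1 = {a, c}  B2 = {a, b}  B3 = {b, d}
Tree: B1–B2, B2–B3
Every bag has size at most 2, so the width is 2 − 1 = 1 and tw(G) ≤ 1. Since G has at least one edge (e.g. c–a), it is not an edgeless graph, so tw(G) ≥ 1. Therefore the treewidth is 1.

1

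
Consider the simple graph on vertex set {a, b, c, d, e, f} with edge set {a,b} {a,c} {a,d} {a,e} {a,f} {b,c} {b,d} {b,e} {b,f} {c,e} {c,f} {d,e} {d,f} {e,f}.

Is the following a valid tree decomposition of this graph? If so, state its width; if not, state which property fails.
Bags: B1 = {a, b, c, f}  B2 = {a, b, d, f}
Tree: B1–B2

No — vertex e appears in no bag.

A tree decomposition must satisfy three properties: every vertex lies in some bag; for every edge, both endpoints lie together in some bag; and for every vertex, the bags containing it form a connected subtree. Here vertex e appears in no bag, so the decomposition is invalid.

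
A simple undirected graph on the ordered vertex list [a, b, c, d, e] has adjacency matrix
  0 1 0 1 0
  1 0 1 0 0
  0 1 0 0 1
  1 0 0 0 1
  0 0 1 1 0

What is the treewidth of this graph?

A width-2 tree decomposition is:
Bags: B1 = {c, d, e}  B2 = {b, c, d}  B3 = {a, b, d}
Tree: B1–B2, B2–B3
Every bag has size at most 3, so the width is 3 − 1 = 2 and tw(G) ≤ 2. For the lower bound, G contains the cycle d–e–c–b–a–d, so G is not a forest; only forests have treewidth ≤ 1, hence tw(G) ≥ 2. Therefore the treewidth is 2.

2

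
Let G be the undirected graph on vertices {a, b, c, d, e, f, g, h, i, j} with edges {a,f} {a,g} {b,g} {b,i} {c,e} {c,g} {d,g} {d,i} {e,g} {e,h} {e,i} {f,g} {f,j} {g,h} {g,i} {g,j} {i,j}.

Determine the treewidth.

2

A width-2 tree decomposition is:
Bags: B1 = {b, g, i}  B2 = {e, g, i}  B3 = {e, g, h}  B4 = {g, i, j}  B5 = {c, e, g}  B6 = {d, g, i}  B7 = {f, g, j}  B8 = {a, f, g}
Tree: B1–B2, B2–B3, B1–B4, B3–B5, B4–B6, B4–B7, B7–B8
Each bag holds 3 vertices, so the decomposition has width 2, which upper-bounds the treewidth. On the other hand G contains the 3-clique {f, g, j}. A clique must lie in a single bag of any decomposition, so no decomposition can have width below 2. Combining the bounds, tw(G) = 2.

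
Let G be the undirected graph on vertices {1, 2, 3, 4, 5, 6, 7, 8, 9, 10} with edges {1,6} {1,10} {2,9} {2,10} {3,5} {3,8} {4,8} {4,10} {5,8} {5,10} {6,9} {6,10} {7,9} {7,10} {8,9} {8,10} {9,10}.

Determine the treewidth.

A width-2 tree decomposition is:
Bags: B1 = {8, 9, 10}  B2 = {4, 8, 10}  B3 = {5, 8, 10}  B4 = {7, 9, 10}  B5 = {6, 9, 10}  B6 = {2, 9, 10}  B7 = {3, 5, 8}  B8 = {1, 6, 10}
Tree: B1–B2, B2–B3, B1–B4, B1–B5, B4–B6, B3–B7, B5–B8
Each bag holds 3 vertices, so the decomposition has width 2, which upper-bounds the treewidth. Conversely, {1, 6, 10} is a clique of size 3, and the vertices of any clique must share a bag in every tree decomposition; so some bag has ≥ 3 vertices and tw(G) ≥ 2. Combining the bounds, tw(G) = 2.

2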